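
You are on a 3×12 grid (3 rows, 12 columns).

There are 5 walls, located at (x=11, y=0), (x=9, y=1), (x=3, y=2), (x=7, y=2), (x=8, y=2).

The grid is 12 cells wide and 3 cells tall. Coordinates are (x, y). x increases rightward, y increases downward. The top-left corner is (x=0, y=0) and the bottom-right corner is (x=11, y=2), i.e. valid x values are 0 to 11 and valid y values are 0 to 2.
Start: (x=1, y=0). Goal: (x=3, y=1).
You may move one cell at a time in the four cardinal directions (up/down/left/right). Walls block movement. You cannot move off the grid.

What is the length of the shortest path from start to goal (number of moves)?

Answer: Shortest path length: 3

Derivation:
BFS from (x=1, y=0) until reaching (x=3, y=1):
  Distance 0: (x=1, y=0)
  Distance 1: (x=0, y=0), (x=2, y=0), (x=1, y=1)
  Distance 2: (x=3, y=0), (x=0, y=1), (x=2, y=1), (x=1, y=2)
  Distance 3: (x=4, y=0), (x=3, y=1), (x=0, y=2), (x=2, y=2)  <- goal reached here
One shortest path (3 moves): (x=1, y=0) -> (x=2, y=0) -> (x=3, y=0) -> (x=3, y=1)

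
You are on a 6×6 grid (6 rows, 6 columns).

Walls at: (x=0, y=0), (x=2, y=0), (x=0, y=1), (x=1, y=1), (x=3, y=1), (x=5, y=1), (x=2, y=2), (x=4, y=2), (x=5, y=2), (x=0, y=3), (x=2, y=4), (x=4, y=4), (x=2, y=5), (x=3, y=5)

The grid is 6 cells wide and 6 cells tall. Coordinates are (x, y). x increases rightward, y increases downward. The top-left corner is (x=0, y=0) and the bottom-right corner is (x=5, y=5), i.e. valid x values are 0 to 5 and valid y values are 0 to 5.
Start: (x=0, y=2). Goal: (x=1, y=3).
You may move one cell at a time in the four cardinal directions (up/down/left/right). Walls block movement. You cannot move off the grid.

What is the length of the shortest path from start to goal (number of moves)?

BFS from (x=0, y=2) until reaching (x=1, y=3):
  Distance 0: (x=0, y=2)
  Distance 1: (x=1, y=2)
  Distance 2: (x=1, y=3)  <- goal reached here
One shortest path (2 moves): (x=0, y=2) -> (x=1, y=2) -> (x=1, y=3)

Answer: Shortest path length: 2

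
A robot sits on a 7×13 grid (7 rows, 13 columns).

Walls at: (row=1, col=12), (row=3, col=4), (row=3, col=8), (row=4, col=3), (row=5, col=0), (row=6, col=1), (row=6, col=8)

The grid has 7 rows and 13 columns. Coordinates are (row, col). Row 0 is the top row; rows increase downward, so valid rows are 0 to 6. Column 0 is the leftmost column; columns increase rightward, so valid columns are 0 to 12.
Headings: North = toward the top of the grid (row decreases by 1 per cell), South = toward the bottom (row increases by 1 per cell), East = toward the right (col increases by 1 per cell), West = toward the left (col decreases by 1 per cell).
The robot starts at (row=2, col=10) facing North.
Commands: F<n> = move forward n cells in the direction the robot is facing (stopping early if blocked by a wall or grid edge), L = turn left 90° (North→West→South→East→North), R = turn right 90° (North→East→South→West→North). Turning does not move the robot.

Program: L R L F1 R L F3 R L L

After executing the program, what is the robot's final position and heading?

Answer: Final position: (row=2, col=6), facing South

Derivation:
Start: (row=2, col=10), facing North
  L: turn left, now facing West
  R: turn right, now facing North
  L: turn left, now facing West
  F1: move forward 1, now at (row=2, col=9)
  R: turn right, now facing North
  L: turn left, now facing West
  F3: move forward 3, now at (row=2, col=6)
  R: turn right, now facing North
  L: turn left, now facing West
  L: turn left, now facing South
Final: (row=2, col=6), facing South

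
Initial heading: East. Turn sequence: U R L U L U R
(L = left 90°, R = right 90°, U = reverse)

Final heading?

Answer: Final heading: West

Derivation:
Start: East
  U (U-turn (180°)) -> West
  R (right (90° clockwise)) -> North
  L (left (90° counter-clockwise)) -> West
  U (U-turn (180°)) -> East
  L (left (90° counter-clockwise)) -> North
  U (U-turn (180°)) -> South
  R (right (90° clockwise)) -> West
Final: West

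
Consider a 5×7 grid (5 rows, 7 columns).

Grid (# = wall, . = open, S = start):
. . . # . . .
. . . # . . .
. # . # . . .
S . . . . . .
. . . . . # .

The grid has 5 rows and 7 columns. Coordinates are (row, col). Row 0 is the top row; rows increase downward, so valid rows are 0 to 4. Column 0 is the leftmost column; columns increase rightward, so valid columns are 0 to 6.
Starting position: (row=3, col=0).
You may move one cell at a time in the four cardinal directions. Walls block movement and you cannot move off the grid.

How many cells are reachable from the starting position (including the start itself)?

Answer: Reachable cells: 30

Derivation:
BFS flood-fill from (row=3, col=0):
  Distance 0: (row=3, col=0)
  Distance 1: (row=2, col=0), (row=3, col=1), (row=4, col=0)
  Distance 2: (row=1, col=0), (row=3, col=2), (row=4, col=1)
  Distance 3: (row=0, col=0), (row=1, col=1), (row=2, col=2), (row=3, col=3), (row=4, col=2)
  Distance 4: (row=0, col=1), (row=1, col=2), (row=3, col=4), (row=4, col=3)
  Distance 5: (row=0, col=2), (row=2, col=4), (row=3, col=5), (row=4, col=4)
  Distance 6: (row=1, col=4), (row=2, col=5), (row=3, col=6)
  Distance 7: (row=0, col=4), (row=1, col=5), (row=2, col=6), (row=4, col=6)
  Distance 8: (row=0, col=5), (row=1, col=6)
  Distance 9: (row=0, col=6)
Total reachable: 30 (grid has 30 open cells total)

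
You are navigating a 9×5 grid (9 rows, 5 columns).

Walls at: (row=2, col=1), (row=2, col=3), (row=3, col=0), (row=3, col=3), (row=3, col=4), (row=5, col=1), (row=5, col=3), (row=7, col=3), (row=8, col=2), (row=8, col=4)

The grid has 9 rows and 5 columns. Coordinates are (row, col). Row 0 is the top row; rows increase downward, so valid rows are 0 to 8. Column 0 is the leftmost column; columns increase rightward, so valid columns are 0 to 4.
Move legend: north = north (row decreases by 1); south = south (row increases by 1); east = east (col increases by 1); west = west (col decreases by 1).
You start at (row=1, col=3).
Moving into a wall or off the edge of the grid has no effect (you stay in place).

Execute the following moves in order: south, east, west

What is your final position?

Answer: Final position: (row=1, col=3)

Derivation:
Start: (row=1, col=3)
  south (south): blocked, stay at (row=1, col=3)
  east (east): (row=1, col=3) -> (row=1, col=4)
  west (west): (row=1, col=4) -> (row=1, col=3)
Final: (row=1, col=3)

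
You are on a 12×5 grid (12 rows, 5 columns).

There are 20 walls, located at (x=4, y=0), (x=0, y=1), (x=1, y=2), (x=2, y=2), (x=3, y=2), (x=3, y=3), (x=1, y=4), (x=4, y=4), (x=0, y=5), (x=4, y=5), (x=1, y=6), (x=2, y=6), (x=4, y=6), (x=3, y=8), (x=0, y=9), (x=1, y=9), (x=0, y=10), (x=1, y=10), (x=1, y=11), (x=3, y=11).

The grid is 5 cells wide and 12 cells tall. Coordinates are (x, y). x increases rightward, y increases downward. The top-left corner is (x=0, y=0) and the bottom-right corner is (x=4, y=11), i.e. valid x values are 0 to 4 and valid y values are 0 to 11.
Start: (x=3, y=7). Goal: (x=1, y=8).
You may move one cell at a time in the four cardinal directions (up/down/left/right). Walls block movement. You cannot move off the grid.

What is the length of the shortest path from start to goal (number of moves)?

Answer: Shortest path length: 3

Derivation:
BFS from (x=3, y=7) until reaching (x=1, y=8):
  Distance 0: (x=3, y=7)
  Distance 1: (x=3, y=6), (x=2, y=7), (x=4, y=7)
  Distance 2: (x=3, y=5), (x=1, y=7), (x=2, y=8), (x=4, y=8)
  Distance 3: (x=3, y=4), (x=2, y=5), (x=0, y=7), (x=1, y=8), (x=2, y=9), (x=4, y=9)  <- goal reached here
One shortest path (3 moves): (x=3, y=7) -> (x=2, y=7) -> (x=1, y=7) -> (x=1, y=8)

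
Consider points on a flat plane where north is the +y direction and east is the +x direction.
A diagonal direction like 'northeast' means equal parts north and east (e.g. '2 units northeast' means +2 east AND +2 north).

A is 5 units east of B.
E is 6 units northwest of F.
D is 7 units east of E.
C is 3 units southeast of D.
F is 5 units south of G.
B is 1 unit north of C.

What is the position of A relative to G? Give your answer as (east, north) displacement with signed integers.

Place G at the origin (east=0, north=0).
  F is 5 units south of G: delta (east=+0, north=-5); F at (east=0, north=-5).
  E is 6 units northwest of F: delta (east=-6, north=+6); E at (east=-6, north=1).
  D is 7 units east of E: delta (east=+7, north=+0); D at (east=1, north=1).
  C is 3 units southeast of D: delta (east=+3, north=-3); C at (east=4, north=-2).
  B is 1 unit north of C: delta (east=+0, north=+1); B at (east=4, north=-1).
  A is 5 units east of B: delta (east=+5, north=+0); A at (east=9, north=-1).
Therefore A relative to G: (east=9, north=-1).

Answer: A is at (east=9, north=-1) relative to G.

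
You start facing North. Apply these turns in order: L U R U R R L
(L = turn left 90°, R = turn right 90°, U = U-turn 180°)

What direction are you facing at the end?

Answer: Final heading: East

Derivation:
Start: North
  L (left (90° counter-clockwise)) -> West
  U (U-turn (180°)) -> East
  R (right (90° clockwise)) -> South
  U (U-turn (180°)) -> North
  R (right (90° clockwise)) -> East
  R (right (90° clockwise)) -> South
  L (left (90° counter-clockwise)) -> East
Final: East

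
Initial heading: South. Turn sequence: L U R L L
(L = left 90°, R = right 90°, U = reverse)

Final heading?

Start: South
  L (left (90° counter-clockwise)) -> East
  U (U-turn (180°)) -> West
  R (right (90° clockwise)) -> North
  L (left (90° counter-clockwise)) -> West
  L (left (90° counter-clockwise)) -> South
Final: South

Answer: Final heading: South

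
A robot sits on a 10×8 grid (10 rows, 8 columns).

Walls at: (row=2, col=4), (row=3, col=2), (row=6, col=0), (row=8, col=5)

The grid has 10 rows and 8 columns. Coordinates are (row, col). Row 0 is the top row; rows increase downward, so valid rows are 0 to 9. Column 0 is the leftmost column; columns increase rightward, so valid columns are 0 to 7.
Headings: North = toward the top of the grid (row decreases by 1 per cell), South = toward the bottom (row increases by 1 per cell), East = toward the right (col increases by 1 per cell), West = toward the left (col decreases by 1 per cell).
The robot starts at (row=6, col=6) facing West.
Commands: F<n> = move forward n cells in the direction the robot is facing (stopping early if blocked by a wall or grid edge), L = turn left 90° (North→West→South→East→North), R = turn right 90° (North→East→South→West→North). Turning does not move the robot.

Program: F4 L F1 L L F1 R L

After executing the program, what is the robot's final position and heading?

Start: (row=6, col=6), facing West
  F4: move forward 4, now at (row=6, col=2)
  L: turn left, now facing South
  F1: move forward 1, now at (row=7, col=2)
  L: turn left, now facing East
  L: turn left, now facing North
  F1: move forward 1, now at (row=6, col=2)
  R: turn right, now facing East
  L: turn left, now facing North
Final: (row=6, col=2), facing North

Answer: Final position: (row=6, col=2), facing North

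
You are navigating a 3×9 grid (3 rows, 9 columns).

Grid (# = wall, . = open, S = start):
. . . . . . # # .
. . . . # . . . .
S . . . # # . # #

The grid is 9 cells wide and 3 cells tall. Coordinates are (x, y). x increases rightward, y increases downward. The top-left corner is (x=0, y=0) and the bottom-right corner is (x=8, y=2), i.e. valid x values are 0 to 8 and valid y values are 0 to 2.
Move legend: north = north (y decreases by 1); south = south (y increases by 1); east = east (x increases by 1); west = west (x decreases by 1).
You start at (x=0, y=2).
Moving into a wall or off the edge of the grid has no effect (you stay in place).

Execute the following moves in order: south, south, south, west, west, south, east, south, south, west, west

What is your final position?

Answer: Final position: (x=0, y=2)

Derivation:
Start: (x=0, y=2)
  [×3]south (south): blocked, stay at (x=0, y=2)
  west (west): blocked, stay at (x=0, y=2)
  west (west): blocked, stay at (x=0, y=2)
  south (south): blocked, stay at (x=0, y=2)
  east (east): (x=0, y=2) -> (x=1, y=2)
  south (south): blocked, stay at (x=1, y=2)
  south (south): blocked, stay at (x=1, y=2)
  west (west): (x=1, y=2) -> (x=0, y=2)
  west (west): blocked, stay at (x=0, y=2)
Final: (x=0, y=2)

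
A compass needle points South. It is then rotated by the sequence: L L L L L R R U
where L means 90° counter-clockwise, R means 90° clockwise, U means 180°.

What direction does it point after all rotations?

Answer: Final heading: East

Derivation:
Start: South
  L (left (90° counter-clockwise)) -> East
  L (left (90° counter-clockwise)) -> North
  L (left (90° counter-clockwise)) -> West
  L (left (90° counter-clockwise)) -> South
  L (left (90° counter-clockwise)) -> East
  R (right (90° clockwise)) -> South
  R (right (90° clockwise)) -> West
  U (U-turn (180°)) -> East
Final: East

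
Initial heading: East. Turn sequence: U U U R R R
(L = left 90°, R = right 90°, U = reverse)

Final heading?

Answer: Final heading: South

Derivation:
Start: East
  U (U-turn (180°)) -> West
  U (U-turn (180°)) -> East
  U (U-turn (180°)) -> West
  R (right (90° clockwise)) -> North
  R (right (90° clockwise)) -> East
  R (right (90° clockwise)) -> South
Final: South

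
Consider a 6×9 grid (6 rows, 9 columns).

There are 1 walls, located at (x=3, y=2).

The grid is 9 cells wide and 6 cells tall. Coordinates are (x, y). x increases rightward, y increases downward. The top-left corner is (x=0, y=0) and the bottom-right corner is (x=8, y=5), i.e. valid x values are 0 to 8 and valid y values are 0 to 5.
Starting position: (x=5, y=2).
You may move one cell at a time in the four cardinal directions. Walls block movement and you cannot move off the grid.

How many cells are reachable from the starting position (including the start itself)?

BFS flood-fill from (x=5, y=2):
  Distance 0: (x=5, y=2)
  Distance 1: (x=5, y=1), (x=4, y=2), (x=6, y=2), (x=5, y=3)
  Distance 2: (x=5, y=0), (x=4, y=1), (x=6, y=1), (x=7, y=2), (x=4, y=3), (x=6, y=3), (x=5, y=4)
  Distance 3: (x=4, y=0), (x=6, y=0), (x=3, y=1), (x=7, y=1), (x=8, y=2), (x=3, y=3), (x=7, y=3), (x=4, y=4), (x=6, y=4), (x=5, y=5)
  Distance 4: (x=3, y=0), (x=7, y=0), (x=2, y=1), (x=8, y=1), (x=2, y=3), (x=8, y=3), (x=3, y=4), (x=7, y=4), (x=4, y=5), (x=6, y=5)
  Distance 5: (x=2, y=0), (x=8, y=0), (x=1, y=1), (x=2, y=2), (x=1, y=3), (x=2, y=4), (x=8, y=4), (x=3, y=5), (x=7, y=5)
  Distance 6: (x=1, y=0), (x=0, y=1), (x=1, y=2), (x=0, y=3), (x=1, y=4), (x=2, y=5), (x=8, y=5)
  Distance 7: (x=0, y=0), (x=0, y=2), (x=0, y=4), (x=1, y=5)
  Distance 8: (x=0, y=5)
Total reachable: 53 (grid has 53 open cells total)

Answer: Reachable cells: 53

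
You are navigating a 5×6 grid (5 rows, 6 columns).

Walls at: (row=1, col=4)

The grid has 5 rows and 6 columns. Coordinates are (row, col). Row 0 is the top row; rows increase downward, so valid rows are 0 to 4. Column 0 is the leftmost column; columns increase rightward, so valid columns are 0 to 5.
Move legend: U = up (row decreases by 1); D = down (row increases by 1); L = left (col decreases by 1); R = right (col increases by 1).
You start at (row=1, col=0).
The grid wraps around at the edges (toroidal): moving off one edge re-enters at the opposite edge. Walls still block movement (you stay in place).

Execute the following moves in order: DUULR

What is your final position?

Start: (row=1, col=0)
  D (down): (row=1, col=0) -> (row=2, col=0)
  U (up): (row=2, col=0) -> (row=1, col=0)
  U (up): (row=1, col=0) -> (row=0, col=0)
  L (left): (row=0, col=0) -> (row=0, col=5)
  R (right): (row=0, col=5) -> (row=0, col=0)
Final: (row=0, col=0)

Answer: Final position: (row=0, col=0)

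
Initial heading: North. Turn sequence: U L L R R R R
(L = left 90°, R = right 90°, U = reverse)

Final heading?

Answer: Final heading: North

Derivation:
Start: North
  U (U-turn (180°)) -> South
  L (left (90° counter-clockwise)) -> East
  L (left (90° counter-clockwise)) -> North
  R (right (90° clockwise)) -> East
  R (right (90° clockwise)) -> South
  R (right (90° clockwise)) -> West
  R (right (90° clockwise)) -> North
Final: North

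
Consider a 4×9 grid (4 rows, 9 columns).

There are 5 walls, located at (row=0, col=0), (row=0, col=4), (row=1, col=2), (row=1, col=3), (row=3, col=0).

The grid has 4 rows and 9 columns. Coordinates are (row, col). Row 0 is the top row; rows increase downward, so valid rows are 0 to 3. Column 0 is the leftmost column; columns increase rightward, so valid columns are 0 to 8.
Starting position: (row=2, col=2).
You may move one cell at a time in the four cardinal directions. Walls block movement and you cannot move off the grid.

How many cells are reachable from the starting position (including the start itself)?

Answer: Reachable cells: 31

Derivation:
BFS flood-fill from (row=2, col=2):
  Distance 0: (row=2, col=2)
  Distance 1: (row=2, col=1), (row=2, col=3), (row=3, col=2)
  Distance 2: (row=1, col=1), (row=2, col=0), (row=2, col=4), (row=3, col=1), (row=3, col=3)
  Distance 3: (row=0, col=1), (row=1, col=0), (row=1, col=4), (row=2, col=5), (row=3, col=4)
  Distance 4: (row=0, col=2), (row=1, col=5), (row=2, col=6), (row=3, col=5)
  Distance 5: (row=0, col=3), (row=0, col=5), (row=1, col=6), (row=2, col=7), (row=3, col=6)
  Distance 6: (row=0, col=6), (row=1, col=7), (row=2, col=8), (row=3, col=7)
  Distance 7: (row=0, col=7), (row=1, col=8), (row=3, col=8)
  Distance 8: (row=0, col=8)
Total reachable: 31 (grid has 31 open cells total)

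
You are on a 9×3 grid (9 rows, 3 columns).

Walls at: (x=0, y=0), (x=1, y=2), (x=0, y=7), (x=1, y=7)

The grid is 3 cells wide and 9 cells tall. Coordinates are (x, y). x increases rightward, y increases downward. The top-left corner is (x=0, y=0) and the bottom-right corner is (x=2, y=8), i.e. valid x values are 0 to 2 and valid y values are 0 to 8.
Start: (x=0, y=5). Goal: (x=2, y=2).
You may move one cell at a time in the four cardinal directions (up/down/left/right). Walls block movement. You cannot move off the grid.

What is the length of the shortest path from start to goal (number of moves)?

Answer: Shortest path length: 5

Derivation:
BFS from (x=0, y=5) until reaching (x=2, y=2):
  Distance 0: (x=0, y=5)
  Distance 1: (x=0, y=4), (x=1, y=5), (x=0, y=6)
  Distance 2: (x=0, y=3), (x=1, y=4), (x=2, y=5), (x=1, y=6)
  Distance 3: (x=0, y=2), (x=1, y=3), (x=2, y=4), (x=2, y=6)
  Distance 4: (x=0, y=1), (x=2, y=3), (x=2, y=7)
  Distance 5: (x=1, y=1), (x=2, y=2), (x=2, y=8)  <- goal reached here
One shortest path (5 moves): (x=0, y=5) -> (x=1, y=5) -> (x=2, y=5) -> (x=2, y=4) -> (x=2, y=3) -> (x=2, y=2)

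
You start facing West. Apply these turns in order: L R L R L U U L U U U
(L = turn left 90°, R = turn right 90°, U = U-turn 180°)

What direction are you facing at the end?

Answer: Final heading: West

Derivation:
Start: West
  L (left (90° counter-clockwise)) -> South
  R (right (90° clockwise)) -> West
  L (left (90° counter-clockwise)) -> South
  R (right (90° clockwise)) -> West
  L (left (90° counter-clockwise)) -> South
  U (U-turn (180°)) -> North
  U (U-turn (180°)) -> South
  L (left (90° counter-clockwise)) -> East
  U (U-turn (180°)) -> West
  U (U-turn (180°)) -> East
  U (U-turn (180°)) -> West
Final: West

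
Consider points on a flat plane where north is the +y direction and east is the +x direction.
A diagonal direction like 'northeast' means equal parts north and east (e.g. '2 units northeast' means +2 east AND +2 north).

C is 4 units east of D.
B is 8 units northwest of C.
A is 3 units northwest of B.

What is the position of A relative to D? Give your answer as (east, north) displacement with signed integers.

Place D at the origin (east=0, north=0).
  C is 4 units east of D: delta (east=+4, north=+0); C at (east=4, north=0).
  B is 8 units northwest of C: delta (east=-8, north=+8); B at (east=-4, north=8).
  A is 3 units northwest of B: delta (east=-3, north=+3); A at (east=-7, north=11).
Therefore A relative to D: (east=-7, north=11).

Answer: A is at (east=-7, north=11) relative to D.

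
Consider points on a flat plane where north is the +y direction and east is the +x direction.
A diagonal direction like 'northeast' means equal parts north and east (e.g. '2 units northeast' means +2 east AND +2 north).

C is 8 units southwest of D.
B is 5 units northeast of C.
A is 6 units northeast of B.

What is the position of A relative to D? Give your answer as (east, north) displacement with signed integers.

Answer: A is at (east=3, north=3) relative to D.

Derivation:
Place D at the origin (east=0, north=0).
  C is 8 units southwest of D: delta (east=-8, north=-8); C at (east=-8, north=-8).
  B is 5 units northeast of C: delta (east=+5, north=+5); B at (east=-3, north=-3).
  A is 6 units northeast of B: delta (east=+6, north=+6); A at (east=3, north=3).
Therefore A relative to D: (east=3, north=3).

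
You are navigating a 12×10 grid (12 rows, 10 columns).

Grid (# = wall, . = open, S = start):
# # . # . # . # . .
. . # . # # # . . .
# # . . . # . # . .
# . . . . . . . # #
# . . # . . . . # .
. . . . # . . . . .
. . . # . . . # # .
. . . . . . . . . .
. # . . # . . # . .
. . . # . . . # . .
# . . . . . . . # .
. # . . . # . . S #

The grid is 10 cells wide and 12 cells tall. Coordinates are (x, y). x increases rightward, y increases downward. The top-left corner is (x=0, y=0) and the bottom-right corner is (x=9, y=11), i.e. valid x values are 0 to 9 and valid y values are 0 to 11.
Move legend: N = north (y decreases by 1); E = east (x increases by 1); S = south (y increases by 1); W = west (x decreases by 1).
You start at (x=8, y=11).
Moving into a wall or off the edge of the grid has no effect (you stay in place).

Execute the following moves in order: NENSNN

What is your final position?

Start: (x=8, y=11)
  N (north): blocked, stay at (x=8, y=11)
  E (east): blocked, stay at (x=8, y=11)
  N (north): blocked, stay at (x=8, y=11)
  S (south): blocked, stay at (x=8, y=11)
  N (north): blocked, stay at (x=8, y=11)
  N (north): blocked, stay at (x=8, y=11)
Final: (x=8, y=11)

Answer: Final position: (x=8, y=11)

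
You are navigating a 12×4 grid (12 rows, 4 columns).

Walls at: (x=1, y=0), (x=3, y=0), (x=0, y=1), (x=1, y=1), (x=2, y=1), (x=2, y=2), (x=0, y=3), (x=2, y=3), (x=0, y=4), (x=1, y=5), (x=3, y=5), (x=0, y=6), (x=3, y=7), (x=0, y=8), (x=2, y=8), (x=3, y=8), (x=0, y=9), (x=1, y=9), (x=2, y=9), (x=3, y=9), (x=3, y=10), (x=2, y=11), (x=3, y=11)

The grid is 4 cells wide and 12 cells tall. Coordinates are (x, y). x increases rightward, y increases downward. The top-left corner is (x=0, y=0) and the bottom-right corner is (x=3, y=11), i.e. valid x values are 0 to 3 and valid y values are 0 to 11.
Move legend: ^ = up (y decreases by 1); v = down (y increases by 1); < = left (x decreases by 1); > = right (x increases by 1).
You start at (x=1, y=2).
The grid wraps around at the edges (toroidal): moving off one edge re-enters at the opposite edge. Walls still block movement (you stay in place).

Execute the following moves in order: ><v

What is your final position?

Start: (x=1, y=2)
  > (right): blocked, stay at (x=1, y=2)
  < (left): (x=1, y=2) -> (x=0, y=2)
  v (down): blocked, stay at (x=0, y=2)
Final: (x=0, y=2)

Answer: Final position: (x=0, y=2)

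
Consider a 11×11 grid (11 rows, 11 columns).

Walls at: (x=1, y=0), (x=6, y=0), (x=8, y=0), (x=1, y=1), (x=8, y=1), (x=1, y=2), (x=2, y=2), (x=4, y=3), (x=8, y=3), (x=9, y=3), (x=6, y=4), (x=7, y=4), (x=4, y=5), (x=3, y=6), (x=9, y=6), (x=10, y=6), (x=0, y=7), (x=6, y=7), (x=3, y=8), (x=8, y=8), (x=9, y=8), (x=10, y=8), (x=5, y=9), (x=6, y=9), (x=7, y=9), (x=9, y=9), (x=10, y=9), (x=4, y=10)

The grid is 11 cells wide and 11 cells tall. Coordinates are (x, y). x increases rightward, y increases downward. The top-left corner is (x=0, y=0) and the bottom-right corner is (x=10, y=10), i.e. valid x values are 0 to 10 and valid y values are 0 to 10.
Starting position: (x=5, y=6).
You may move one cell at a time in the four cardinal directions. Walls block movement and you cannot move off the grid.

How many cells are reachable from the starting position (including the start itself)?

BFS flood-fill from (x=5, y=6):
  Distance 0: (x=5, y=6)
  Distance 1: (x=5, y=5), (x=4, y=6), (x=6, y=6), (x=5, y=7)
  Distance 2: (x=5, y=4), (x=6, y=5), (x=7, y=6), (x=4, y=7), (x=5, y=8)
  Distance 3: (x=5, y=3), (x=4, y=4), (x=7, y=5), (x=8, y=6), (x=3, y=7), (x=7, y=7), (x=4, y=8), (x=6, y=8)
  Distance 4: (x=5, y=2), (x=6, y=3), (x=3, y=4), (x=8, y=5), (x=2, y=7), (x=8, y=7), (x=7, y=8), (x=4, y=9)
  Distance 5: (x=5, y=1), (x=4, y=2), (x=6, y=2), (x=3, y=3), (x=7, y=3), (x=2, y=4), (x=8, y=4), (x=3, y=5), (x=9, y=5), (x=2, y=6), (x=1, y=7), (x=9, y=7), (x=2, y=8), (x=3, y=9)
  Distance 6: (x=5, y=0), (x=4, y=1), (x=6, y=1), (x=3, y=2), (x=7, y=2), (x=2, y=3), (x=1, y=4), (x=9, y=4), (x=2, y=5), (x=10, y=5), (x=1, y=6), (x=10, y=7), (x=1, y=8), (x=2, y=9), (x=3, y=10)
  Distance 7: (x=4, y=0), (x=3, y=1), (x=7, y=1), (x=8, y=2), (x=1, y=3), (x=0, y=4), (x=10, y=4), (x=1, y=5), (x=0, y=6), (x=0, y=8), (x=1, y=9), (x=2, y=10)
  Distance 8: (x=3, y=0), (x=7, y=0), (x=2, y=1), (x=9, y=2), (x=0, y=3), (x=10, y=3), (x=0, y=5), (x=0, y=9), (x=1, y=10)
  Distance 9: (x=2, y=0), (x=9, y=1), (x=0, y=2), (x=10, y=2), (x=0, y=10)
  Distance 10: (x=9, y=0), (x=0, y=1), (x=10, y=1)
  Distance 11: (x=0, y=0), (x=10, y=0)
Total reachable: 86 (grid has 93 open cells total)

Answer: Reachable cells: 86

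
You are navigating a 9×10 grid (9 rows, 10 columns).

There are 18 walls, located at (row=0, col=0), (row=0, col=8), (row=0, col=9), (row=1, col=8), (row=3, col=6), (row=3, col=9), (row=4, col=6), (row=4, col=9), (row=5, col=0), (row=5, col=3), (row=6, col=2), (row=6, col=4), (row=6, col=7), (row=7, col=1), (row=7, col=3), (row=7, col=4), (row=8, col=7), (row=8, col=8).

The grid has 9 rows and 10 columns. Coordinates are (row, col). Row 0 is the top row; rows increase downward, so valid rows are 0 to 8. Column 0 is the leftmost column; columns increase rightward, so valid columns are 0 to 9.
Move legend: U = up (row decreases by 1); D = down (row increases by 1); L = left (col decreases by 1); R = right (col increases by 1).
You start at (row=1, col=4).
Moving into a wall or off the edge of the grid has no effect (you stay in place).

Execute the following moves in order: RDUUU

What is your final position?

Start: (row=1, col=4)
  R (right): (row=1, col=4) -> (row=1, col=5)
  D (down): (row=1, col=5) -> (row=2, col=5)
  U (up): (row=2, col=5) -> (row=1, col=5)
  U (up): (row=1, col=5) -> (row=0, col=5)
  U (up): blocked, stay at (row=0, col=5)
Final: (row=0, col=5)

Answer: Final position: (row=0, col=5)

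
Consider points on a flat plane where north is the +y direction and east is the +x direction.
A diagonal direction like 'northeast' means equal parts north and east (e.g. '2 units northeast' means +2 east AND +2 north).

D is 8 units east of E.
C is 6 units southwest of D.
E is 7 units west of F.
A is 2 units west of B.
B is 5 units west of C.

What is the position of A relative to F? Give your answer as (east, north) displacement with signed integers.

Answer: A is at (east=-12, north=-6) relative to F.

Derivation:
Place F at the origin (east=0, north=0).
  E is 7 units west of F: delta (east=-7, north=+0); E at (east=-7, north=0).
  D is 8 units east of E: delta (east=+8, north=+0); D at (east=1, north=0).
  C is 6 units southwest of D: delta (east=-6, north=-6); C at (east=-5, north=-6).
  B is 5 units west of C: delta (east=-5, north=+0); B at (east=-10, north=-6).
  A is 2 units west of B: delta (east=-2, north=+0); A at (east=-12, north=-6).
Therefore A relative to F: (east=-12, north=-6).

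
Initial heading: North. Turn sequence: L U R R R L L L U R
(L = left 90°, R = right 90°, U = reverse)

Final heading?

Start: North
  L (left (90° counter-clockwise)) -> West
  U (U-turn (180°)) -> East
  R (right (90° clockwise)) -> South
  R (right (90° clockwise)) -> West
  R (right (90° clockwise)) -> North
  L (left (90° counter-clockwise)) -> West
  L (left (90° counter-clockwise)) -> South
  L (left (90° counter-clockwise)) -> East
  U (U-turn (180°)) -> West
  R (right (90° clockwise)) -> North
Final: North

Answer: Final heading: North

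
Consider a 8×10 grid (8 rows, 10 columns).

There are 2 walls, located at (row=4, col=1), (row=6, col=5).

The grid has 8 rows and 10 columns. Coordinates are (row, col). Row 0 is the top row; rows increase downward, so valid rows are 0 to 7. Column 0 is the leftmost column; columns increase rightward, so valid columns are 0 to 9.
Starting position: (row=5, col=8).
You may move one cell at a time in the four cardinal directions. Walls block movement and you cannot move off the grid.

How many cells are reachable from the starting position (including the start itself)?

Answer: Reachable cells: 78

Derivation:
BFS flood-fill from (row=5, col=8):
  Distance 0: (row=5, col=8)
  Distance 1: (row=4, col=8), (row=5, col=7), (row=5, col=9), (row=6, col=8)
  Distance 2: (row=3, col=8), (row=4, col=7), (row=4, col=9), (row=5, col=6), (row=6, col=7), (row=6, col=9), (row=7, col=8)
  Distance 3: (row=2, col=8), (row=3, col=7), (row=3, col=9), (row=4, col=6), (row=5, col=5), (row=6, col=6), (row=7, col=7), (row=7, col=9)
  Distance 4: (row=1, col=8), (row=2, col=7), (row=2, col=9), (row=3, col=6), (row=4, col=5), (row=5, col=4), (row=7, col=6)
  Distance 5: (row=0, col=8), (row=1, col=7), (row=1, col=9), (row=2, col=6), (row=3, col=5), (row=4, col=4), (row=5, col=3), (row=6, col=4), (row=7, col=5)
  Distance 6: (row=0, col=7), (row=0, col=9), (row=1, col=6), (row=2, col=5), (row=3, col=4), (row=4, col=3), (row=5, col=2), (row=6, col=3), (row=7, col=4)
  Distance 7: (row=0, col=6), (row=1, col=5), (row=2, col=4), (row=3, col=3), (row=4, col=2), (row=5, col=1), (row=6, col=2), (row=7, col=3)
  Distance 8: (row=0, col=5), (row=1, col=4), (row=2, col=3), (row=3, col=2), (row=5, col=0), (row=6, col=1), (row=7, col=2)
  Distance 9: (row=0, col=4), (row=1, col=3), (row=2, col=2), (row=3, col=1), (row=4, col=0), (row=6, col=0), (row=7, col=1)
  Distance 10: (row=0, col=3), (row=1, col=2), (row=2, col=1), (row=3, col=0), (row=7, col=0)
  Distance 11: (row=0, col=2), (row=1, col=1), (row=2, col=0)
  Distance 12: (row=0, col=1), (row=1, col=0)
  Distance 13: (row=0, col=0)
Total reachable: 78 (grid has 78 open cells total)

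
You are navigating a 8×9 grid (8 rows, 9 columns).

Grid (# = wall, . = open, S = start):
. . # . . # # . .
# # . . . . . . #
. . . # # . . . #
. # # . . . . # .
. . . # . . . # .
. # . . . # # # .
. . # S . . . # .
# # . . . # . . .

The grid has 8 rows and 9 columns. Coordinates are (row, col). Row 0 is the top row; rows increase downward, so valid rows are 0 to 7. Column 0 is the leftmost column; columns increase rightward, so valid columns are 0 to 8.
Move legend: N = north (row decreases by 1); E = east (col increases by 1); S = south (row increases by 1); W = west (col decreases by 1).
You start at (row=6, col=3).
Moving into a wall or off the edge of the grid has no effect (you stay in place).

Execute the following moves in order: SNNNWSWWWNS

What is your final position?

Answer: Final position: (row=5, col=2)

Derivation:
Start: (row=6, col=3)
  S (south): (row=6, col=3) -> (row=7, col=3)
  N (north): (row=7, col=3) -> (row=6, col=3)
  N (north): (row=6, col=3) -> (row=5, col=3)
  N (north): blocked, stay at (row=5, col=3)
  W (west): (row=5, col=3) -> (row=5, col=2)
  S (south): blocked, stay at (row=5, col=2)
  [×3]W (west): blocked, stay at (row=5, col=2)
  N (north): (row=5, col=2) -> (row=4, col=2)
  S (south): (row=4, col=2) -> (row=5, col=2)
Final: (row=5, col=2)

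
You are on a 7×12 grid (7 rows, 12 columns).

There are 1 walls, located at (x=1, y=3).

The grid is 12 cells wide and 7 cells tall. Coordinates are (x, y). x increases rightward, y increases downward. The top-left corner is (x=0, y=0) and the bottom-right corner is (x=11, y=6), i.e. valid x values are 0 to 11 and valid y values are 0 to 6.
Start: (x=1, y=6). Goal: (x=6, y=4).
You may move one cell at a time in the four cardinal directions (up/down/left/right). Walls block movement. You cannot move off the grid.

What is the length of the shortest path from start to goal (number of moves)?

Answer: Shortest path length: 7

Derivation:
BFS from (x=1, y=6) until reaching (x=6, y=4):
  Distance 0: (x=1, y=6)
  Distance 1: (x=1, y=5), (x=0, y=6), (x=2, y=6)
  Distance 2: (x=1, y=4), (x=0, y=5), (x=2, y=5), (x=3, y=6)
  Distance 3: (x=0, y=4), (x=2, y=4), (x=3, y=5), (x=4, y=6)
  Distance 4: (x=0, y=3), (x=2, y=3), (x=3, y=4), (x=4, y=5), (x=5, y=6)
  Distance 5: (x=0, y=2), (x=2, y=2), (x=3, y=3), (x=4, y=4), (x=5, y=5), (x=6, y=6)
  Distance 6: (x=0, y=1), (x=2, y=1), (x=1, y=2), (x=3, y=2), (x=4, y=3), (x=5, y=4), (x=6, y=5), (x=7, y=6)
  Distance 7: (x=0, y=0), (x=2, y=0), (x=1, y=1), (x=3, y=1), (x=4, y=2), (x=5, y=3), (x=6, y=4), (x=7, y=5), (x=8, y=6)  <- goal reached here
One shortest path (7 moves): (x=1, y=6) -> (x=2, y=6) -> (x=3, y=6) -> (x=4, y=6) -> (x=5, y=6) -> (x=6, y=6) -> (x=6, y=5) -> (x=6, y=4)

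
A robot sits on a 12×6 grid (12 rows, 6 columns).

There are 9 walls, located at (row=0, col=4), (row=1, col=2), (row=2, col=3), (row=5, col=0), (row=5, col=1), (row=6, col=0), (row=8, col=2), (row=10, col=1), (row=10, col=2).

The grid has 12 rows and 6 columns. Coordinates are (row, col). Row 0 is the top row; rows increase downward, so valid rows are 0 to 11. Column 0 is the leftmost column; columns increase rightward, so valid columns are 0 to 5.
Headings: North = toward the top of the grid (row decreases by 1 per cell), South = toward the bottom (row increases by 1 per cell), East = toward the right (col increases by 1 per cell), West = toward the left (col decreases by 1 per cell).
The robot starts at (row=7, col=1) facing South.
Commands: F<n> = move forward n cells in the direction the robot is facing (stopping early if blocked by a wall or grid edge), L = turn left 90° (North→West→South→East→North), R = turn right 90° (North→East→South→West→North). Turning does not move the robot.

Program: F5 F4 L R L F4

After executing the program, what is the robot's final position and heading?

Start: (row=7, col=1), facing South
  F5: move forward 2/5 (blocked), now at (row=9, col=1)
  F4: move forward 0/4 (blocked), now at (row=9, col=1)
  L: turn left, now facing East
  R: turn right, now facing South
  L: turn left, now facing East
  F4: move forward 4, now at (row=9, col=5)
Final: (row=9, col=5), facing East

Answer: Final position: (row=9, col=5), facing East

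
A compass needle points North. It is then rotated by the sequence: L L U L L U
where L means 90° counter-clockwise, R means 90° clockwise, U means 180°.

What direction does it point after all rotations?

Start: North
  L (left (90° counter-clockwise)) -> West
  L (left (90° counter-clockwise)) -> South
  U (U-turn (180°)) -> North
  L (left (90° counter-clockwise)) -> West
  L (left (90° counter-clockwise)) -> South
  U (U-turn (180°)) -> North
Final: North

Answer: Final heading: North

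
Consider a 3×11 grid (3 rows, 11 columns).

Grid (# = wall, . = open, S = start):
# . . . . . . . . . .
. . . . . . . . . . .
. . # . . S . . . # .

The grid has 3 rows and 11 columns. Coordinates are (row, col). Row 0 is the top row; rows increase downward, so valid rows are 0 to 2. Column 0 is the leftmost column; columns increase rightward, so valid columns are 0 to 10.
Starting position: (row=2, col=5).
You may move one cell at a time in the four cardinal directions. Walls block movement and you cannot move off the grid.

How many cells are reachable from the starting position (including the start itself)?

Answer: Reachable cells: 30

Derivation:
BFS flood-fill from (row=2, col=5):
  Distance 0: (row=2, col=5)
  Distance 1: (row=1, col=5), (row=2, col=4), (row=2, col=6)
  Distance 2: (row=0, col=5), (row=1, col=4), (row=1, col=6), (row=2, col=3), (row=2, col=7)
  Distance 3: (row=0, col=4), (row=0, col=6), (row=1, col=3), (row=1, col=7), (row=2, col=8)
  Distance 4: (row=0, col=3), (row=0, col=7), (row=1, col=2), (row=1, col=8)
  Distance 5: (row=0, col=2), (row=0, col=8), (row=1, col=1), (row=1, col=9)
  Distance 6: (row=0, col=1), (row=0, col=9), (row=1, col=0), (row=1, col=10), (row=2, col=1)
  Distance 7: (row=0, col=10), (row=2, col=0), (row=2, col=10)
Total reachable: 30 (grid has 30 open cells total)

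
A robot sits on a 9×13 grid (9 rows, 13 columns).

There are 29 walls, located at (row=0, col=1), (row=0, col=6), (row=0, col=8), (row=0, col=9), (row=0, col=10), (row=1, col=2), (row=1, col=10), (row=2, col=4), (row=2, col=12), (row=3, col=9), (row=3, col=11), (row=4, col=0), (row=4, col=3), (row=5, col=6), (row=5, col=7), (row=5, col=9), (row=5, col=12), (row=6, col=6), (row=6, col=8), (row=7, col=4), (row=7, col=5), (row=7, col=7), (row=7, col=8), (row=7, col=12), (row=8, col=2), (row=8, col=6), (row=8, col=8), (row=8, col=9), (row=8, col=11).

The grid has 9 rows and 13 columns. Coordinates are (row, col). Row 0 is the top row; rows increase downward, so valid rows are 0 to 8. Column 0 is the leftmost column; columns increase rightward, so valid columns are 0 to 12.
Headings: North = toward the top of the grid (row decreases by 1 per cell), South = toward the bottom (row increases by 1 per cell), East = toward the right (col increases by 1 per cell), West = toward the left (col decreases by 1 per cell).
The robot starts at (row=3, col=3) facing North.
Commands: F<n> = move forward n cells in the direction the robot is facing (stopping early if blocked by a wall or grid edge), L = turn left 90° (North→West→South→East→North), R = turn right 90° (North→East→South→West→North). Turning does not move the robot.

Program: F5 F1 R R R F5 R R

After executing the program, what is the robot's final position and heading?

Start: (row=3, col=3), facing North
  F5: move forward 3/5 (blocked), now at (row=0, col=3)
  F1: move forward 0/1 (blocked), now at (row=0, col=3)
  R: turn right, now facing East
  R: turn right, now facing South
  R: turn right, now facing West
  F5: move forward 1/5 (blocked), now at (row=0, col=2)
  R: turn right, now facing North
  R: turn right, now facing East
Final: (row=0, col=2), facing East

Answer: Final position: (row=0, col=2), facing East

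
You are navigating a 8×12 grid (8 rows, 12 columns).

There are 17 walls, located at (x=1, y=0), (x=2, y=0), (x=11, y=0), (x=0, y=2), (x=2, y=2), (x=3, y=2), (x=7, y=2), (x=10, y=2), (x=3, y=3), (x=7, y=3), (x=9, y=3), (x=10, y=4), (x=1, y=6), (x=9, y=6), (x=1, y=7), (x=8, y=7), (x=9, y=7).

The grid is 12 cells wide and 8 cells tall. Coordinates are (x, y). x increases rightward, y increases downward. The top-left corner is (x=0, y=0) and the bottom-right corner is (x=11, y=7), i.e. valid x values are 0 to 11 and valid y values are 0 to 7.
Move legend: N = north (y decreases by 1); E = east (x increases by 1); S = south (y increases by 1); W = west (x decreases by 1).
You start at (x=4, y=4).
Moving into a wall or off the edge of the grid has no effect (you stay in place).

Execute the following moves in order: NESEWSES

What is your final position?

Answer: Final position: (x=6, y=6)

Derivation:
Start: (x=4, y=4)
  N (north): (x=4, y=4) -> (x=4, y=3)
  E (east): (x=4, y=3) -> (x=5, y=3)
  S (south): (x=5, y=3) -> (x=5, y=4)
  E (east): (x=5, y=4) -> (x=6, y=4)
  W (west): (x=6, y=4) -> (x=5, y=4)
  S (south): (x=5, y=4) -> (x=5, y=5)
  E (east): (x=5, y=5) -> (x=6, y=5)
  S (south): (x=6, y=5) -> (x=6, y=6)
Final: (x=6, y=6)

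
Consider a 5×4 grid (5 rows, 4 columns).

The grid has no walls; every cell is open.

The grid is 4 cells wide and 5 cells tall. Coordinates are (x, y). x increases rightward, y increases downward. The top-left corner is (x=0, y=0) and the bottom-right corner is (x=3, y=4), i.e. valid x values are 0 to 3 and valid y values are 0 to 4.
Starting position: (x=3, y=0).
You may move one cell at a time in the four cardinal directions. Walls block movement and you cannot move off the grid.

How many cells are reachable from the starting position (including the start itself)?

Answer: Reachable cells: 20

Derivation:
BFS flood-fill from (x=3, y=0):
  Distance 0: (x=3, y=0)
  Distance 1: (x=2, y=0), (x=3, y=1)
  Distance 2: (x=1, y=0), (x=2, y=1), (x=3, y=2)
  Distance 3: (x=0, y=0), (x=1, y=1), (x=2, y=2), (x=3, y=3)
  Distance 4: (x=0, y=1), (x=1, y=2), (x=2, y=3), (x=3, y=4)
  Distance 5: (x=0, y=2), (x=1, y=3), (x=2, y=4)
  Distance 6: (x=0, y=3), (x=1, y=4)
  Distance 7: (x=0, y=4)
Total reachable: 20 (grid has 20 open cells total)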